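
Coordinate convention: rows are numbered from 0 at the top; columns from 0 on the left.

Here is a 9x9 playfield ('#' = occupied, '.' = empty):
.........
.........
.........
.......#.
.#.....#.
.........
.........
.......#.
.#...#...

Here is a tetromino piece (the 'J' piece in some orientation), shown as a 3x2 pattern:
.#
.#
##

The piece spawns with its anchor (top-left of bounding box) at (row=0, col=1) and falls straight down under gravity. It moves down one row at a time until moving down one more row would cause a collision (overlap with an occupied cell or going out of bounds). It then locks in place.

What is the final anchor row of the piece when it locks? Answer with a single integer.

Answer: 1

Derivation:
Spawn at (row=0, col=1). Try each row:
  row 0: fits
  row 1: fits
  row 2: blocked -> lock at row 1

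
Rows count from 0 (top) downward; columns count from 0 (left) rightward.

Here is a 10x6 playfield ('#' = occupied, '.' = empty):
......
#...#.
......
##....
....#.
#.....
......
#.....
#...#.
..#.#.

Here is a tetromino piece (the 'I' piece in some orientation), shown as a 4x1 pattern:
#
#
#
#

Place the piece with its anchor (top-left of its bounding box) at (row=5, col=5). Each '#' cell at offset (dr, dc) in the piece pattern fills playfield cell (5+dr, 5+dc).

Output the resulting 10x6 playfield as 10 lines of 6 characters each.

Answer: ......
#...#.
......
##....
....#.
#....#
.....#
#....#
#...##
..#.#.

Derivation:
Fill (5+0,5+0) = (5,5)
Fill (5+1,5+0) = (6,5)
Fill (5+2,5+0) = (7,5)
Fill (5+3,5+0) = (8,5)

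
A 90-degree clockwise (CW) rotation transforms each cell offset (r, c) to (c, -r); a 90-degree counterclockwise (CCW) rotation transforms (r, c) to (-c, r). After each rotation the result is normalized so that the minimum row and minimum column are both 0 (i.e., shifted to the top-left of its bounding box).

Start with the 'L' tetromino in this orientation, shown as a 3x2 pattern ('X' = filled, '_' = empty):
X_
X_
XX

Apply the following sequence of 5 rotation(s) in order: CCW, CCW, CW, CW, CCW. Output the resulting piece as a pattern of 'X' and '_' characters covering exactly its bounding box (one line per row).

Start:
X_
X_
XX
After rotation 1 (CCW):
__X
XXX
After rotation 2 (CCW):
XX
_X
_X
After rotation 3 (CW):
__X
XXX
After rotation 4 (CW):
X_
X_
XX
After rotation 5 (CCW):
__X
XXX

Answer: __X
XXX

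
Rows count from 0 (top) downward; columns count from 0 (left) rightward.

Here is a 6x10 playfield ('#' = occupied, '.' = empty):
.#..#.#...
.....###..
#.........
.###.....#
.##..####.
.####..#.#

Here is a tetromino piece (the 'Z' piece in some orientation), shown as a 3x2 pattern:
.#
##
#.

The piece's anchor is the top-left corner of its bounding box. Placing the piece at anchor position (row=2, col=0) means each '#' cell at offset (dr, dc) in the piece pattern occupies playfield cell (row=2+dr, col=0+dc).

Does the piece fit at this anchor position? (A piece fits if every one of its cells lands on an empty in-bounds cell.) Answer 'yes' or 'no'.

Check each piece cell at anchor (2, 0):
  offset (0,1) -> (2,1): empty -> OK
  offset (1,0) -> (3,0): empty -> OK
  offset (1,1) -> (3,1): occupied ('#') -> FAIL
  offset (2,0) -> (4,0): empty -> OK
All cells valid: no

Answer: no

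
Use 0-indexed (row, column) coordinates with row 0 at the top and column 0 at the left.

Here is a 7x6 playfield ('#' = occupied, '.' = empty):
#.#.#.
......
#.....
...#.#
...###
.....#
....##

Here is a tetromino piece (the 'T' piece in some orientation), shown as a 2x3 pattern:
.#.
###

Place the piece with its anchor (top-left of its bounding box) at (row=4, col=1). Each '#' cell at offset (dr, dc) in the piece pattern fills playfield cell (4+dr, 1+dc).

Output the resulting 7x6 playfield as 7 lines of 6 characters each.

Answer: #.#.#.
......
#.....
...#.#
..####
.###.#
....##

Derivation:
Fill (4+0,1+1) = (4,2)
Fill (4+1,1+0) = (5,1)
Fill (4+1,1+1) = (5,2)
Fill (4+1,1+2) = (5,3)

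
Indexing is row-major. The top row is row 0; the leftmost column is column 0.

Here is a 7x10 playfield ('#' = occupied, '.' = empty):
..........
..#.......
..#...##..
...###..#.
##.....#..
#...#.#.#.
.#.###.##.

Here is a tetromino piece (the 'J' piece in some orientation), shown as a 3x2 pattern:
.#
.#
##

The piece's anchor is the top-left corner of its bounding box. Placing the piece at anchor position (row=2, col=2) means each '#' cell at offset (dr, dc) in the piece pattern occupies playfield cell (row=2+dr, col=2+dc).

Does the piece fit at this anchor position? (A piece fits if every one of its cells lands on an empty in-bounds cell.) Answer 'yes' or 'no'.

Answer: no

Derivation:
Check each piece cell at anchor (2, 2):
  offset (0,1) -> (2,3): empty -> OK
  offset (1,1) -> (3,3): occupied ('#') -> FAIL
  offset (2,0) -> (4,2): empty -> OK
  offset (2,1) -> (4,3): empty -> OK
All cells valid: no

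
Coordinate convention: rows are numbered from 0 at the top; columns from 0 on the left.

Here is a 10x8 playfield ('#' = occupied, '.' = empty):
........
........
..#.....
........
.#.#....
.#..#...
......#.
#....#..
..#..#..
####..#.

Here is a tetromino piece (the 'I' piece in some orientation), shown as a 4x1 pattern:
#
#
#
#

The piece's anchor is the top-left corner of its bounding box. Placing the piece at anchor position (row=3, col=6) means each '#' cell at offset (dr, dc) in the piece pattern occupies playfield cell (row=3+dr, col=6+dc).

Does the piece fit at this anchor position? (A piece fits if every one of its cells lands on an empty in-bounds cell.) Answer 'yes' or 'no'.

Check each piece cell at anchor (3, 6):
  offset (0,0) -> (3,6): empty -> OK
  offset (1,0) -> (4,6): empty -> OK
  offset (2,0) -> (5,6): empty -> OK
  offset (3,0) -> (6,6): occupied ('#') -> FAIL
All cells valid: no

Answer: no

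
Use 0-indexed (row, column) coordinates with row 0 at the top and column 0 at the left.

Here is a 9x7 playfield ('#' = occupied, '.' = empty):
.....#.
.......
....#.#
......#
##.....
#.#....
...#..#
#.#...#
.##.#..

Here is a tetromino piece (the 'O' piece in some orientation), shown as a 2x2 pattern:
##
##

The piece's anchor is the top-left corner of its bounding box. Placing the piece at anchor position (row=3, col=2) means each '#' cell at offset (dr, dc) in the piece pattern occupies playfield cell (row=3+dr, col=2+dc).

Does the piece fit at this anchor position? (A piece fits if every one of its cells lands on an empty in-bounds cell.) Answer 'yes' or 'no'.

Answer: yes

Derivation:
Check each piece cell at anchor (3, 2):
  offset (0,0) -> (3,2): empty -> OK
  offset (0,1) -> (3,3): empty -> OK
  offset (1,0) -> (4,2): empty -> OK
  offset (1,1) -> (4,3): empty -> OK
All cells valid: yes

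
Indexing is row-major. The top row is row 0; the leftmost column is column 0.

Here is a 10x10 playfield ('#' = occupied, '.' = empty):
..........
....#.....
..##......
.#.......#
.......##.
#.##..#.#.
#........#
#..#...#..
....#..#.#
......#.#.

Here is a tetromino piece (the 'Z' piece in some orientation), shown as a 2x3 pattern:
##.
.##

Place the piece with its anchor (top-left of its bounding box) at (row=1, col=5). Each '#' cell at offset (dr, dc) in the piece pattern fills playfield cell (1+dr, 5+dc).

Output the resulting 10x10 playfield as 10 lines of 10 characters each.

Fill (1+0,5+0) = (1,5)
Fill (1+0,5+1) = (1,6)
Fill (1+1,5+1) = (2,6)
Fill (1+1,5+2) = (2,7)

Answer: ..........
....###...
..##..##..
.#.......#
.......##.
#.##..#.#.
#........#
#..#...#..
....#..#.#
......#.#.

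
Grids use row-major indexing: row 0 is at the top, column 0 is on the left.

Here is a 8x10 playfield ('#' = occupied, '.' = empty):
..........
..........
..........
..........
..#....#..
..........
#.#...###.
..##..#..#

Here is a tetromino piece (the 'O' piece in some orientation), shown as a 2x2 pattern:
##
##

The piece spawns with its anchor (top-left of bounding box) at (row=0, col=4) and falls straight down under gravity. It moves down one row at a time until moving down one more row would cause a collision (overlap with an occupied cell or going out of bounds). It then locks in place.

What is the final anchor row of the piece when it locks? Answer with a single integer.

Spawn at (row=0, col=4). Try each row:
  row 0: fits
  row 1: fits
  row 2: fits
  row 3: fits
  row 4: fits
  row 5: fits
  row 6: fits
  row 7: blocked -> lock at row 6

Answer: 6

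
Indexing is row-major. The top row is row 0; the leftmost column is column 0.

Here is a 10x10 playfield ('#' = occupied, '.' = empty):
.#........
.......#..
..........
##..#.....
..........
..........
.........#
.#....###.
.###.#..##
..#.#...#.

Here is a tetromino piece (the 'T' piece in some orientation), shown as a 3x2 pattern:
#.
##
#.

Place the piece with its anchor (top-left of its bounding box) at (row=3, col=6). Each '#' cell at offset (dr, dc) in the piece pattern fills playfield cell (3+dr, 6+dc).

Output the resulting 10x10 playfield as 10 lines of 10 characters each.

Fill (3+0,6+0) = (3,6)
Fill (3+1,6+0) = (4,6)
Fill (3+1,6+1) = (4,7)
Fill (3+2,6+0) = (5,6)

Answer: .#........
.......#..
..........
##..#.#...
......##..
......#...
.........#
.#....###.
.###.#..##
..#.#...#.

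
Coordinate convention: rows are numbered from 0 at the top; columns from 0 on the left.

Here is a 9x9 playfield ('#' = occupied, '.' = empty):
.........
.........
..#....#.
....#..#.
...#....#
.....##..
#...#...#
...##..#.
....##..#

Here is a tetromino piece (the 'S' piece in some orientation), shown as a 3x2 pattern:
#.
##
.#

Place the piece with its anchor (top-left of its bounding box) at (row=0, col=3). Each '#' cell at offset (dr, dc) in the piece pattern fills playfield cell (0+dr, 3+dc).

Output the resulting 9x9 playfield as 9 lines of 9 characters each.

Fill (0+0,3+0) = (0,3)
Fill (0+1,3+0) = (1,3)
Fill (0+1,3+1) = (1,4)
Fill (0+2,3+1) = (2,4)

Answer: ...#.....
...##....
..#.#..#.
....#..#.
...#....#
.....##..
#...#...#
...##..#.
....##..#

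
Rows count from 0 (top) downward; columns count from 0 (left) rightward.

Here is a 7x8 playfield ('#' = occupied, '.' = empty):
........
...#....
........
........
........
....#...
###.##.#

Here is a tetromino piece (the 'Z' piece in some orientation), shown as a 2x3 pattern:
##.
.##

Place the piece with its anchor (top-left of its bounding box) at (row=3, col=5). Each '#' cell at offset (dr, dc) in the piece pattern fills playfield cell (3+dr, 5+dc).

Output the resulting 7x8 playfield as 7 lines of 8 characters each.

Answer: ........
...#....
........
.....##.
......##
....#...
###.##.#

Derivation:
Fill (3+0,5+0) = (3,5)
Fill (3+0,5+1) = (3,6)
Fill (3+1,5+1) = (4,6)
Fill (3+1,5+2) = (4,7)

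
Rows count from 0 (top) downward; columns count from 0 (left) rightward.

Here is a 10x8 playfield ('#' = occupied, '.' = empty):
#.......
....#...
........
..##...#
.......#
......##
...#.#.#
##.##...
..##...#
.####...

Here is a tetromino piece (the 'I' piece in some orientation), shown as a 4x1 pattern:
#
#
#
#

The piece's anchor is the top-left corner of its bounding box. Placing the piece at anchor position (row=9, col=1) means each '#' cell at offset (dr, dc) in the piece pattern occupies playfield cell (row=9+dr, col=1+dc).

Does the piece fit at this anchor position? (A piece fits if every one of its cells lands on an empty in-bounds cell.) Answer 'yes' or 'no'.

Check each piece cell at anchor (9, 1):
  offset (0,0) -> (9,1): occupied ('#') -> FAIL
  offset (1,0) -> (10,1): out of bounds -> FAIL
  offset (2,0) -> (11,1): out of bounds -> FAIL
  offset (3,0) -> (12,1): out of bounds -> FAIL
All cells valid: no

Answer: no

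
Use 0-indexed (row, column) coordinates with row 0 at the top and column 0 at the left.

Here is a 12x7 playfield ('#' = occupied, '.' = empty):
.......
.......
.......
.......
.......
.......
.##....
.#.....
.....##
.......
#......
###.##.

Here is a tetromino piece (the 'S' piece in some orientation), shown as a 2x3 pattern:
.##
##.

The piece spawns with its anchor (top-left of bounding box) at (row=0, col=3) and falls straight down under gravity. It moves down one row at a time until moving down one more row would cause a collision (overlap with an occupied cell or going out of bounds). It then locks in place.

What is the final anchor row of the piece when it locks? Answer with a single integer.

Answer: 7

Derivation:
Spawn at (row=0, col=3). Try each row:
  row 0: fits
  row 1: fits
  row 2: fits
  row 3: fits
  row 4: fits
  row 5: fits
  row 6: fits
  row 7: fits
  row 8: blocked -> lock at row 7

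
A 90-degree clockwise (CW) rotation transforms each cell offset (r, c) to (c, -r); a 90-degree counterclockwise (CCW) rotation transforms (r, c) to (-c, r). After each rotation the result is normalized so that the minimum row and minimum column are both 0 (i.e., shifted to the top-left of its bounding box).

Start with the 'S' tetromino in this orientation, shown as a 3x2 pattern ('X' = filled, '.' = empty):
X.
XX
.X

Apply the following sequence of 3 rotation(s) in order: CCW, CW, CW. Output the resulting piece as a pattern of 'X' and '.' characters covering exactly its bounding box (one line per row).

Start:
X.
XX
.X
After rotation 1 (CCW):
.XX
XX.
After rotation 2 (CW):
X.
XX
.X
After rotation 3 (CW):
.XX
XX.

Answer: .XX
XX.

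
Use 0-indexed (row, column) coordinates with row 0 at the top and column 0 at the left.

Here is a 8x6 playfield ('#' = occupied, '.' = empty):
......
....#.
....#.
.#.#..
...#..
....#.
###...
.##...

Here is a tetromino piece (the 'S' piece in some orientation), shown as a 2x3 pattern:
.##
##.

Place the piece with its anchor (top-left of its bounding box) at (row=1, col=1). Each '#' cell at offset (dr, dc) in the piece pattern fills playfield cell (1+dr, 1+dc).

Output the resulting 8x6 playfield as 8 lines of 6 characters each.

Fill (1+0,1+1) = (1,2)
Fill (1+0,1+2) = (1,3)
Fill (1+1,1+0) = (2,1)
Fill (1+1,1+1) = (2,2)

Answer: ......
..###.
.##.#.
.#.#..
...#..
....#.
###...
.##...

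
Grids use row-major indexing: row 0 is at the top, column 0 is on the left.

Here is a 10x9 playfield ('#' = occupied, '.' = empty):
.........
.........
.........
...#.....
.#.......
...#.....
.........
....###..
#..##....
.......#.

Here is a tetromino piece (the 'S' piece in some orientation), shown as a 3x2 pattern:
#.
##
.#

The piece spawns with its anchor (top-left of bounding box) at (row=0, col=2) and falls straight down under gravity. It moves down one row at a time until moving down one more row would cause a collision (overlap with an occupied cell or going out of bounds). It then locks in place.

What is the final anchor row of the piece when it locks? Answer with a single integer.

Spawn at (row=0, col=2). Try each row:
  row 0: fits
  row 1: blocked -> lock at row 0

Answer: 0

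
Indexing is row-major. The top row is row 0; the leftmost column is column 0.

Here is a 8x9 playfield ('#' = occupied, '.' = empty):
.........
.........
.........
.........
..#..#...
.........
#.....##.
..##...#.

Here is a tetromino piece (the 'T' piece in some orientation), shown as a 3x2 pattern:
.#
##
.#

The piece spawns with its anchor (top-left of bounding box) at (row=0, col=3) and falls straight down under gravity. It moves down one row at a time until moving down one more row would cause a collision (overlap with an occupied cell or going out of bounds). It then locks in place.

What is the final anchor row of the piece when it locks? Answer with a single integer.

Answer: 5

Derivation:
Spawn at (row=0, col=3). Try each row:
  row 0: fits
  row 1: fits
  row 2: fits
  row 3: fits
  row 4: fits
  row 5: fits
  row 6: blocked -> lock at row 5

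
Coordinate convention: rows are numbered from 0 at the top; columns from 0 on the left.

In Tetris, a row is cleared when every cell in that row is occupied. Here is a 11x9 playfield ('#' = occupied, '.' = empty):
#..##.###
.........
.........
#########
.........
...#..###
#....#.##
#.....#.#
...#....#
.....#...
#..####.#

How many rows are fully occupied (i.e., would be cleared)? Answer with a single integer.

Answer: 1

Derivation:
Check each row:
  row 0: 3 empty cells -> not full
  row 1: 9 empty cells -> not full
  row 2: 9 empty cells -> not full
  row 3: 0 empty cells -> FULL (clear)
  row 4: 9 empty cells -> not full
  row 5: 5 empty cells -> not full
  row 6: 5 empty cells -> not full
  row 7: 6 empty cells -> not full
  row 8: 7 empty cells -> not full
  row 9: 8 empty cells -> not full
  row 10: 3 empty cells -> not full
Total rows cleared: 1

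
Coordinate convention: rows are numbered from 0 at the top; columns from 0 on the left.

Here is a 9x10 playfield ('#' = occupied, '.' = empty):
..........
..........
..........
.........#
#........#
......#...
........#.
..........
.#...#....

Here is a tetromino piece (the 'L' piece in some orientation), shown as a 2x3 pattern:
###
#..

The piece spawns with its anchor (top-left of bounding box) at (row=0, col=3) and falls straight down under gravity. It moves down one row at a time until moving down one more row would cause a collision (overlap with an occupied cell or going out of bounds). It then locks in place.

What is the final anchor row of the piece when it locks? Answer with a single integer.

Spawn at (row=0, col=3). Try each row:
  row 0: fits
  row 1: fits
  row 2: fits
  row 3: fits
  row 4: fits
  row 5: fits
  row 6: fits
  row 7: fits
  row 8: blocked -> lock at row 7

Answer: 7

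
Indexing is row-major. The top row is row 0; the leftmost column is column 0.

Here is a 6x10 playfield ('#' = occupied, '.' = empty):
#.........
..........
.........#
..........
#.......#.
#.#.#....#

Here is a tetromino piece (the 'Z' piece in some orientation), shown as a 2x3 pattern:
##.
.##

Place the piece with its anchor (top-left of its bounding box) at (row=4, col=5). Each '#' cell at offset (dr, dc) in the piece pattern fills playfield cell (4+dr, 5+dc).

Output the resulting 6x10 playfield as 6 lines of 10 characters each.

Answer: #.........
..........
.........#
..........
#....##.#.
#.#.#.##.#

Derivation:
Fill (4+0,5+0) = (4,5)
Fill (4+0,5+1) = (4,6)
Fill (4+1,5+1) = (5,6)
Fill (4+1,5+2) = (5,7)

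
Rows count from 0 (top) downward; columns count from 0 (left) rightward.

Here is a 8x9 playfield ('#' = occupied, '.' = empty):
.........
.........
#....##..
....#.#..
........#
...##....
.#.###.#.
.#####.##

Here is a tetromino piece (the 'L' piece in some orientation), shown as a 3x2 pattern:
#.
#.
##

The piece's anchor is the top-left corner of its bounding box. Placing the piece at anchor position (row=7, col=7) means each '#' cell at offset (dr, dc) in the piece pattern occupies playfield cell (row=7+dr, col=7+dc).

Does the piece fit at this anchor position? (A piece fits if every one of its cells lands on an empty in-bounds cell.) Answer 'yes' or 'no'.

Answer: no

Derivation:
Check each piece cell at anchor (7, 7):
  offset (0,0) -> (7,7): occupied ('#') -> FAIL
  offset (1,0) -> (8,7): out of bounds -> FAIL
  offset (2,0) -> (9,7): out of bounds -> FAIL
  offset (2,1) -> (9,8): out of bounds -> FAIL
All cells valid: no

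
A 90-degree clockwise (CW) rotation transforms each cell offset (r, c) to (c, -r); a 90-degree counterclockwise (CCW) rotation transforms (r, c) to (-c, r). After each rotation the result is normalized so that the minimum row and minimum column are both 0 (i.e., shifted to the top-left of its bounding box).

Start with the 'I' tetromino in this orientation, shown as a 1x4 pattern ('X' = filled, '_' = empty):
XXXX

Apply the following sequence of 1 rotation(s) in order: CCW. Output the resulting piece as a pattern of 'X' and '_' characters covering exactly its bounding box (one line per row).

Start:
XXXX
After rotation 1 (CCW):
X
X
X
X

Answer: X
X
X
X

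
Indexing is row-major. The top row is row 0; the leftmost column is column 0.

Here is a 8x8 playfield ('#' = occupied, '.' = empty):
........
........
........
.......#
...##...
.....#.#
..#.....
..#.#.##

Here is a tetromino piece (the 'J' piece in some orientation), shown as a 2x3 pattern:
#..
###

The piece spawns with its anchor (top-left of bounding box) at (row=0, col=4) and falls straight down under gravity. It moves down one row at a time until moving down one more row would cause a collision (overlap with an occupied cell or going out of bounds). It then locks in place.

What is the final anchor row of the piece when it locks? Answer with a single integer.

Spawn at (row=0, col=4). Try each row:
  row 0: fits
  row 1: fits
  row 2: fits
  row 3: blocked -> lock at row 2

Answer: 2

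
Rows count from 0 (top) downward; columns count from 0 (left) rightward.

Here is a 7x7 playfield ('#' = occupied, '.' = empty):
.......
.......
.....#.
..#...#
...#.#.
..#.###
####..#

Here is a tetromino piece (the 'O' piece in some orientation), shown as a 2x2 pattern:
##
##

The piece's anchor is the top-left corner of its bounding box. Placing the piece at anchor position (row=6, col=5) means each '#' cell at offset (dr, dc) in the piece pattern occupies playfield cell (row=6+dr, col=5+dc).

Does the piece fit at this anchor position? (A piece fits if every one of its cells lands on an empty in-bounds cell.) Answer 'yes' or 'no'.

Check each piece cell at anchor (6, 5):
  offset (0,0) -> (6,5): empty -> OK
  offset (0,1) -> (6,6): occupied ('#') -> FAIL
  offset (1,0) -> (7,5): out of bounds -> FAIL
  offset (1,1) -> (7,6): out of bounds -> FAIL
All cells valid: no

Answer: no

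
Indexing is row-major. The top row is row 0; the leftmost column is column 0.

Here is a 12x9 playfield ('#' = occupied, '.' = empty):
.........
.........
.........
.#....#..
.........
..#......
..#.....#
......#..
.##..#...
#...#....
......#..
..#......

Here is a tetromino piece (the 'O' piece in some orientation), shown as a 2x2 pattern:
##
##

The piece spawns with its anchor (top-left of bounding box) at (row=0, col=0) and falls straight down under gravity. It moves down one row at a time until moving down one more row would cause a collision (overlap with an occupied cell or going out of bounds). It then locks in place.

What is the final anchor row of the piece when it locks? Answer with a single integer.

Spawn at (row=0, col=0). Try each row:
  row 0: fits
  row 1: fits
  row 2: blocked -> lock at row 1

Answer: 1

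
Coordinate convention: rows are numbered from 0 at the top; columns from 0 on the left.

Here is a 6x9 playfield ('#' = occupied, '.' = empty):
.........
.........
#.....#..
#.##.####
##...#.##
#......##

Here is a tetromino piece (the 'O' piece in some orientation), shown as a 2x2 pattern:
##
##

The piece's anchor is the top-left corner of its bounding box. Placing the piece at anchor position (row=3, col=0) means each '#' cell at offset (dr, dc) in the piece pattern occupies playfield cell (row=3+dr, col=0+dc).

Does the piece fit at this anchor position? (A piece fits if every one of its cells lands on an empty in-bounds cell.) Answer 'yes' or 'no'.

Check each piece cell at anchor (3, 0):
  offset (0,0) -> (3,0): occupied ('#') -> FAIL
  offset (0,1) -> (3,1): empty -> OK
  offset (1,0) -> (4,0): occupied ('#') -> FAIL
  offset (1,1) -> (4,1): occupied ('#') -> FAIL
All cells valid: no

Answer: no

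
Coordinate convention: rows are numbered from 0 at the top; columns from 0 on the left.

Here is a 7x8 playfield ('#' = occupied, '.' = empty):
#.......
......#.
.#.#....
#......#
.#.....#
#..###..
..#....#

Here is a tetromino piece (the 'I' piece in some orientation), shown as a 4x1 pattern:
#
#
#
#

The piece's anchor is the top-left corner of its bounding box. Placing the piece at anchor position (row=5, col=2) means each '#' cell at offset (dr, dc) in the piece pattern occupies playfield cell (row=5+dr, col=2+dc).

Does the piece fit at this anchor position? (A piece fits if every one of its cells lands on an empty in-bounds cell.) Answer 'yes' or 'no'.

Answer: no

Derivation:
Check each piece cell at anchor (5, 2):
  offset (0,0) -> (5,2): empty -> OK
  offset (1,0) -> (6,2): occupied ('#') -> FAIL
  offset (2,0) -> (7,2): out of bounds -> FAIL
  offset (3,0) -> (8,2): out of bounds -> FAIL
All cells valid: no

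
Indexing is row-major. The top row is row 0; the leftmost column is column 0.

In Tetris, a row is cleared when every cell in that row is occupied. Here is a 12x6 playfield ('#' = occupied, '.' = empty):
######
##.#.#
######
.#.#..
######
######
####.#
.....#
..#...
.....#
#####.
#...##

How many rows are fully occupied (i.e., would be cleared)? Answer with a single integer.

Answer: 4

Derivation:
Check each row:
  row 0: 0 empty cells -> FULL (clear)
  row 1: 2 empty cells -> not full
  row 2: 0 empty cells -> FULL (clear)
  row 3: 4 empty cells -> not full
  row 4: 0 empty cells -> FULL (clear)
  row 5: 0 empty cells -> FULL (clear)
  row 6: 1 empty cell -> not full
  row 7: 5 empty cells -> not full
  row 8: 5 empty cells -> not full
  row 9: 5 empty cells -> not full
  row 10: 1 empty cell -> not full
  row 11: 3 empty cells -> not full
Total rows cleared: 4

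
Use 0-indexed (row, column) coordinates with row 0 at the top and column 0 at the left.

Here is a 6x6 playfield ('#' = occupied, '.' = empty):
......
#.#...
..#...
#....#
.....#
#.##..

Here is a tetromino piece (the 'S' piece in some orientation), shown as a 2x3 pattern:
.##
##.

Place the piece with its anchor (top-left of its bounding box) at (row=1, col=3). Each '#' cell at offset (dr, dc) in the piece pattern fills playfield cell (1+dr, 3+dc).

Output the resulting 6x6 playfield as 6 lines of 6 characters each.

Answer: ......
#.#.##
..###.
#....#
.....#
#.##..

Derivation:
Fill (1+0,3+1) = (1,4)
Fill (1+0,3+2) = (1,5)
Fill (1+1,3+0) = (2,3)
Fill (1+1,3+1) = (2,4)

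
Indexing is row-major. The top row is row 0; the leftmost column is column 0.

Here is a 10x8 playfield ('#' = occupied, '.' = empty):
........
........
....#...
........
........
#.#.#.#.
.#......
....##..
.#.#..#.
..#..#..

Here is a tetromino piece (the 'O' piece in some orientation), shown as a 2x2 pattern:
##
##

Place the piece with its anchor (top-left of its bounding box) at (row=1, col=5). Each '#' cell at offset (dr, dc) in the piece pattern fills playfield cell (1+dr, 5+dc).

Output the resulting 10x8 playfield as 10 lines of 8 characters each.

Answer: ........
.....##.
....###.
........
........
#.#.#.#.
.#......
....##..
.#.#..#.
..#..#..

Derivation:
Fill (1+0,5+0) = (1,5)
Fill (1+0,5+1) = (1,6)
Fill (1+1,5+0) = (2,5)
Fill (1+1,5+1) = (2,6)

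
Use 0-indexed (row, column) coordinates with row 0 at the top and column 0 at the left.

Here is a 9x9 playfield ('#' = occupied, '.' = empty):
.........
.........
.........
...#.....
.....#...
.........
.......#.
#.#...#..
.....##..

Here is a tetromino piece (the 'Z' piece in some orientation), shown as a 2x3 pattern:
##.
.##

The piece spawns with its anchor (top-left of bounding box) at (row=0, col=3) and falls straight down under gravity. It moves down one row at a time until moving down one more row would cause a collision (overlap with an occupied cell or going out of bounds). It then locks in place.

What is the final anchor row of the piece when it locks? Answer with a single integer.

Spawn at (row=0, col=3). Try each row:
  row 0: fits
  row 1: fits
  row 2: fits
  row 3: blocked -> lock at row 2

Answer: 2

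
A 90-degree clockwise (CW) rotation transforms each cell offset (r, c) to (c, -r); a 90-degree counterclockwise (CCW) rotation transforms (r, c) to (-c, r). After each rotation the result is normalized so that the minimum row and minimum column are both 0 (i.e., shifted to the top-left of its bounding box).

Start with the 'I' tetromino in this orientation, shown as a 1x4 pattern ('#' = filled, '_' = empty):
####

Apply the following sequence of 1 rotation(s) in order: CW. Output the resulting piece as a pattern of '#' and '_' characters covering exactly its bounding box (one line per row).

Answer: #
#
#
#

Derivation:
Start:
####
After rotation 1 (CW):
#
#
#
#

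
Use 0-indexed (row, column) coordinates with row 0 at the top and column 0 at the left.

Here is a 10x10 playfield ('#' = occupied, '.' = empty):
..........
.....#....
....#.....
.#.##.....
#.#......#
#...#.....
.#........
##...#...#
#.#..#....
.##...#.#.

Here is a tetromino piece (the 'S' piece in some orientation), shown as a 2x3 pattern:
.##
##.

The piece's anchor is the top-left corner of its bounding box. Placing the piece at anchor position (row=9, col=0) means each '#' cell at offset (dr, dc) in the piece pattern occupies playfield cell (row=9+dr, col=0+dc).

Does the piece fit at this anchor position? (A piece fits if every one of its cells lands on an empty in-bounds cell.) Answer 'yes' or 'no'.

Check each piece cell at anchor (9, 0):
  offset (0,1) -> (9,1): occupied ('#') -> FAIL
  offset (0,2) -> (9,2): occupied ('#') -> FAIL
  offset (1,0) -> (10,0): out of bounds -> FAIL
  offset (1,1) -> (10,1): out of bounds -> FAIL
All cells valid: no

Answer: no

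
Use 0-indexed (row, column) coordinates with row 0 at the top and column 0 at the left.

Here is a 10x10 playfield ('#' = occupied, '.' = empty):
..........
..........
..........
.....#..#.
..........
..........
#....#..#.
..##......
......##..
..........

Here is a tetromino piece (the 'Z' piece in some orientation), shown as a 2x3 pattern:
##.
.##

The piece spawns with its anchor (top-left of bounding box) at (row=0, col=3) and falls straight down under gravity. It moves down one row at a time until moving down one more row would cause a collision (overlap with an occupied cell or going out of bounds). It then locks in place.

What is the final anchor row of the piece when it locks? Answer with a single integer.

Answer: 1

Derivation:
Spawn at (row=0, col=3). Try each row:
  row 0: fits
  row 1: fits
  row 2: blocked -> lock at row 1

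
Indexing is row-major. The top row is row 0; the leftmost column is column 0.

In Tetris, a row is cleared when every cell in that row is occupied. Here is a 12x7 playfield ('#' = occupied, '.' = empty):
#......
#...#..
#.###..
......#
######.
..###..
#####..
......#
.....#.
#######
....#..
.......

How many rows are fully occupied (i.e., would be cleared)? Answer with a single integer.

Answer: 1

Derivation:
Check each row:
  row 0: 6 empty cells -> not full
  row 1: 5 empty cells -> not full
  row 2: 3 empty cells -> not full
  row 3: 6 empty cells -> not full
  row 4: 1 empty cell -> not full
  row 5: 4 empty cells -> not full
  row 6: 2 empty cells -> not full
  row 7: 6 empty cells -> not full
  row 8: 6 empty cells -> not full
  row 9: 0 empty cells -> FULL (clear)
  row 10: 6 empty cells -> not full
  row 11: 7 empty cells -> not full
Total rows cleared: 1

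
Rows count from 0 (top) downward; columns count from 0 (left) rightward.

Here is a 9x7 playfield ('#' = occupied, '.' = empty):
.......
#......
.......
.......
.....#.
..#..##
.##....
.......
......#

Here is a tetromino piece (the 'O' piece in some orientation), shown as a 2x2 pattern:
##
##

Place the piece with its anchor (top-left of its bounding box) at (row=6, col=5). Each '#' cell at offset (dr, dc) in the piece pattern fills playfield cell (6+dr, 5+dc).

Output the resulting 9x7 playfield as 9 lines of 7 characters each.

Fill (6+0,5+0) = (6,5)
Fill (6+0,5+1) = (6,6)
Fill (6+1,5+0) = (7,5)
Fill (6+1,5+1) = (7,6)

Answer: .......
#......
.......
.......
.....#.
..#..##
.##..##
.....##
......#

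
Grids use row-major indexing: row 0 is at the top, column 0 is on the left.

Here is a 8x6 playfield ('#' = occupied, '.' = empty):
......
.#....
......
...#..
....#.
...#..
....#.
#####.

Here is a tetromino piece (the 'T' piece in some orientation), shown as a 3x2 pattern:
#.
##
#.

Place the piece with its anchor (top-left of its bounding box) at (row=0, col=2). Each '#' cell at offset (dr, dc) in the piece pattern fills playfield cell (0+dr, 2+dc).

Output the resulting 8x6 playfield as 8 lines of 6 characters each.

Fill (0+0,2+0) = (0,2)
Fill (0+1,2+0) = (1,2)
Fill (0+1,2+1) = (1,3)
Fill (0+2,2+0) = (2,2)

Answer: ..#...
.###..
..#...
...#..
....#.
...#..
....#.
#####.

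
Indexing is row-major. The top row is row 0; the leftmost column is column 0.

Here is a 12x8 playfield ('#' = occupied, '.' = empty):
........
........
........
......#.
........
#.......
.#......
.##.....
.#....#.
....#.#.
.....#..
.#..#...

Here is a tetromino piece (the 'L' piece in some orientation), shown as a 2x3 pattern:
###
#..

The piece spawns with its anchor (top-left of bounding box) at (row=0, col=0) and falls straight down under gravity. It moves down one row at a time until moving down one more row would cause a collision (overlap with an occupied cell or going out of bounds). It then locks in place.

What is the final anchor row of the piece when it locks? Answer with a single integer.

Answer: 3

Derivation:
Spawn at (row=0, col=0). Try each row:
  row 0: fits
  row 1: fits
  row 2: fits
  row 3: fits
  row 4: blocked -> lock at row 3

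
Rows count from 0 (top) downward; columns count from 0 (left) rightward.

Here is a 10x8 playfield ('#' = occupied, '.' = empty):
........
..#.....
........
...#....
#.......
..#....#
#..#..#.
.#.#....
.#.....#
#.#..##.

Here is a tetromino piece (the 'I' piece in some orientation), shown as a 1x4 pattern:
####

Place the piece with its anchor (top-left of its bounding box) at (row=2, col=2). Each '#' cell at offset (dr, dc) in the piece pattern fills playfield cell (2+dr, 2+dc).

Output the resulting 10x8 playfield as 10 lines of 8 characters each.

Answer: ........
..#.....
..####..
...#....
#.......
..#....#
#..#..#.
.#.#....
.#.....#
#.#..##.

Derivation:
Fill (2+0,2+0) = (2,2)
Fill (2+0,2+1) = (2,3)
Fill (2+0,2+2) = (2,4)
Fill (2+0,2+3) = (2,5)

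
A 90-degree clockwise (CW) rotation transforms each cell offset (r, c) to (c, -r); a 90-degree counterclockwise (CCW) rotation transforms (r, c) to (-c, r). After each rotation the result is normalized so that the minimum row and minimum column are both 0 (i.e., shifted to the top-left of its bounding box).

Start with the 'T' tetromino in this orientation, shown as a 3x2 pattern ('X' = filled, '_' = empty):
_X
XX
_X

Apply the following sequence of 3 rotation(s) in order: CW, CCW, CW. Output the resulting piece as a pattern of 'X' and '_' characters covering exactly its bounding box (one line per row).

Start:
_X
XX
_X
After rotation 1 (CW):
_X_
XXX
After rotation 2 (CCW):
_X
XX
_X
After rotation 3 (CW):
_X_
XXX

Answer: _X_
XXX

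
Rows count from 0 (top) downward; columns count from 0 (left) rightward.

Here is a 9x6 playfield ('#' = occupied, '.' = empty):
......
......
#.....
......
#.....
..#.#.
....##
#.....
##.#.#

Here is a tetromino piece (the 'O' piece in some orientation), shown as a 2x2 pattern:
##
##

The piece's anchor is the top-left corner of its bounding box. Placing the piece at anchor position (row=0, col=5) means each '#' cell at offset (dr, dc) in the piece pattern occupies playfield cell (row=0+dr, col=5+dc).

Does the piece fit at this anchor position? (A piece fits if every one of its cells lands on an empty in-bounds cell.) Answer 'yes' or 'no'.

Check each piece cell at anchor (0, 5):
  offset (0,0) -> (0,5): empty -> OK
  offset (0,1) -> (0,6): out of bounds -> FAIL
  offset (1,0) -> (1,5): empty -> OK
  offset (1,1) -> (1,6): out of bounds -> FAIL
All cells valid: no

Answer: no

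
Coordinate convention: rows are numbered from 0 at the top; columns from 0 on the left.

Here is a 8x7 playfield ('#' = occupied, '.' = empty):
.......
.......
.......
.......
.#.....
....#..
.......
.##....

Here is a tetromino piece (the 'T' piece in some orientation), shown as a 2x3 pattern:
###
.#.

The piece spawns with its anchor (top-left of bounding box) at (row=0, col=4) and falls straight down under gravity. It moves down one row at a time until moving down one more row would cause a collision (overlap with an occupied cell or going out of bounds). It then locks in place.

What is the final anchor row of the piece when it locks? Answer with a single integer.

Answer: 4

Derivation:
Spawn at (row=0, col=4). Try each row:
  row 0: fits
  row 1: fits
  row 2: fits
  row 3: fits
  row 4: fits
  row 5: blocked -> lock at row 4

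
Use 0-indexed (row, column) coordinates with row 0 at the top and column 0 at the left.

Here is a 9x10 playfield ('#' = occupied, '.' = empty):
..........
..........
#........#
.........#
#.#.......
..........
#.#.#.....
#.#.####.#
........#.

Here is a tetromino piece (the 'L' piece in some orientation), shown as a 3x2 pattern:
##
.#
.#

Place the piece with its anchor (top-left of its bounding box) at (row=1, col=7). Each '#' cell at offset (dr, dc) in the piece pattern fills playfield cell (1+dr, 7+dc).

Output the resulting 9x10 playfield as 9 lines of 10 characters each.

Fill (1+0,7+0) = (1,7)
Fill (1+0,7+1) = (1,8)
Fill (1+1,7+1) = (2,8)
Fill (1+2,7+1) = (3,8)

Answer: ..........
.......##.
#.......##
........##
#.#.......
..........
#.#.#.....
#.#.####.#
........#.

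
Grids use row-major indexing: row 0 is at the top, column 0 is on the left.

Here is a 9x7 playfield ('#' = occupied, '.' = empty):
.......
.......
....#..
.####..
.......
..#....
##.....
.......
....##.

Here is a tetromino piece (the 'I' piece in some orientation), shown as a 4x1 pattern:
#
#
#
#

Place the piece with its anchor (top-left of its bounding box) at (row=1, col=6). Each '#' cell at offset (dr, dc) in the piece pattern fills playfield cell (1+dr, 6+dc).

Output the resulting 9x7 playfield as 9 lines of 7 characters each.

Fill (1+0,6+0) = (1,6)
Fill (1+1,6+0) = (2,6)
Fill (1+2,6+0) = (3,6)
Fill (1+3,6+0) = (4,6)

Answer: .......
......#
....#.#
.####.#
......#
..#....
##.....
.......
....##.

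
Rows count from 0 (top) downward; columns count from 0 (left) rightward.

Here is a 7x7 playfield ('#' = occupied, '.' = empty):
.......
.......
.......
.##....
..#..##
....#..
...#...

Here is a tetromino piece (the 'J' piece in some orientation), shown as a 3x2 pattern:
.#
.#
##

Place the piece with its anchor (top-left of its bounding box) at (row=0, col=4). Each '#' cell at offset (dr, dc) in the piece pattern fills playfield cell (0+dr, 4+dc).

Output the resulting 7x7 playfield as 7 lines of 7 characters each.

Answer: .....#.
.....#.
....##.
.##....
..#..##
....#..
...#...

Derivation:
Fill (0+0,4+1) = (0,5)
Fill (0+1,4+1) = (1,5)
Fill (0+2,4+0) = (2,4)
Fill (0+2,4+1) = (2,5)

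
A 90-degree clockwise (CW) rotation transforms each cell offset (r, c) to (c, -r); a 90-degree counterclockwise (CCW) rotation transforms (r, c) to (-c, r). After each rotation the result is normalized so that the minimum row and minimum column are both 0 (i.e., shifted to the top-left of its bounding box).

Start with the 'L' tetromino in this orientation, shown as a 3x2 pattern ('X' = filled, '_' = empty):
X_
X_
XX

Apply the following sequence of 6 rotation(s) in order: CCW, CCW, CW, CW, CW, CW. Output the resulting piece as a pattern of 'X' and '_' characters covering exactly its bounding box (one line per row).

Start:
X_
X_
XX
After rotation 1 (CCW):
__X
XXX
After rotation 2 (CCW):
XX
_X
_X
After rotation 3 (CW):
__X
XXX
After rotation 4 (CW):
X_
X_
XX
After rotation 5 (CW):
XXX
X__
After rotation 6 (CW):
XX
_X
_X

Answer: XX
_X
_X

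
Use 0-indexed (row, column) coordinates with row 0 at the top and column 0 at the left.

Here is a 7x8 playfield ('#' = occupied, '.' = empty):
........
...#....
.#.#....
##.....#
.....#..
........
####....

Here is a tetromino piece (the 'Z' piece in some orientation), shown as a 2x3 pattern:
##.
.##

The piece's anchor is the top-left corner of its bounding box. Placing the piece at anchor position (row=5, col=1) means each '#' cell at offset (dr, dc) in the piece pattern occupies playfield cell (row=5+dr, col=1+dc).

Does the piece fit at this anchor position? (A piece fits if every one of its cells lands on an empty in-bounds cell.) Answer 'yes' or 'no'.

Answer: no

Derivation:
Check each piece cell at anchor (5, 1):
  offset (0,0) -> (5,1): empty -> OK
  offset (0,1) -> (5,2): empty -> OK
  offset (1,1) -> (6,2): occupied ('#') -> FAIL
  offset (1,2) -> (6,3): occupied ('#') -> FAIL
All cells valid: no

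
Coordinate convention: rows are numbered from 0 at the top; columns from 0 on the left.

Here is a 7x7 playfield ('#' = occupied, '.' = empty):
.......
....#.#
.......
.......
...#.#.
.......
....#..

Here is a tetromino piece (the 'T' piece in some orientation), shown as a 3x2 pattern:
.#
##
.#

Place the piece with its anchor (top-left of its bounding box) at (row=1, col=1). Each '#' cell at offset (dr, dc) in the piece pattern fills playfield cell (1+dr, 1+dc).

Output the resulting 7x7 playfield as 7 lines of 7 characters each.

Answer: .......
..#.#.#
.##....
..#....
...#.#.
.......
....#..

Derivation:
Fill (1+0,1+1) = (1,2)
Fill (1+1,1+0) = (2,1)
Fill (1+1,1+1) = (2,2)
Fill (1+2,1+1) = (3,2)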